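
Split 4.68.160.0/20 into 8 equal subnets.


New prefix = 20 + 3 = 23
Each subnet has 512 addresses
  4.68.160.0/23
  4.68.162.0/23
  4.68.164.0/23
  4.68.166.0/23
  4.68.168.0/23
  4.68.170.0/23
  4.68.172.0/23
  4.68.174.0/23
Subnets: 4.68.160.0/23, 4.68.162.0/23, 4.68.164.0/23, 4.68.166.0/23, 4.68.168.0/23, 4.68.170.0/23, 4.68.172.0/23, 4.68.174.0/23


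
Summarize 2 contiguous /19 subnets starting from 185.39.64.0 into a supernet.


Original prefix: /19
Number of subnets: 2 = 2^1
New prefix = 19 - 1 = 18
Supernet: 185.39.64.0/18


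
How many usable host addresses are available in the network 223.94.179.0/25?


Host bits = 32 - 25 = 7
Total addresses = 2^7 = 128
Usable = total - 2 (network and broadcast)
Usable hosts: 126


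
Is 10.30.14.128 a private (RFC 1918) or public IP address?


RFC 1918 private ranges:
  10.0.0.0/8 (10.0.0.0 - 10.255.255.255)
  172.16.0.0/12 (172.16.0.0 - 172.31.255.255)
  192.168.0.0/16 (192.168.0.0 - 192.168.255.255)
Private (in 10.0.0.0/8)


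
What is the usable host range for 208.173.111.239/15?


Network: 208.172.0.0
Broadcast: 208.173.255.255
First usable = network + 1
Last usable = broadcast - 1
Range: 208.172.0.1 to 208.173.255.254


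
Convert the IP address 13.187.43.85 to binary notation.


13 = 00001101
187 = 10111011
43 = 00101011
85 = 01010101
Binary: 00001101.10111011.00101011.01010101


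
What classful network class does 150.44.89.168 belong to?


First octet: 150
Binary: 10010110
10xxxxxx -> Class B (128-191)
Class B, default mask 255.255.0.0 (/16)


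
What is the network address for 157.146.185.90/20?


IP:   10011101.10010010.10111001.01011010
Mask: 11111111.11111111.11110000.00000000
AND operation:
Net:  10011101.10010010.10110000.00000000
Network: 157.146.176.0/20


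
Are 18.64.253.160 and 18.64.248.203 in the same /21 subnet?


Mask: 255.255.248.0
18.64.253.160 AND mask = 18.64.248.0
18.64.248.203 AND mask = 18.64.248.0
Yes, same subnet (18.64.248.0)


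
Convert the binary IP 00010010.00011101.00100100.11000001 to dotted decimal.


00010010 = 18
00011101 = 29
00100100 = 36
11000001 = 193
IP: 18.29.36.193


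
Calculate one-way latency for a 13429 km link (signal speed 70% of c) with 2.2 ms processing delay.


Speed = 0.7 * 3e5 km/s = 210000 km/s
Propagation delay = 13429 / 210000 = 0.0639 s = 63.9476 ms
Processing delay = 2.2 ms
Total one-way latency = 66.1476 ms


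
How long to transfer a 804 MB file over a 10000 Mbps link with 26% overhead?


Effective throughput = 10000 * (1 - 26/100) = 7400 Mbps
File size in Mb = 804 * 8 = 6432 Mb
Time = 6432 / 7400
Time = 0.8692 seconds


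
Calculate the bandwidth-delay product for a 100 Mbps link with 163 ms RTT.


BDP = bandwidth * RTT
= 100 Mbps * 163 ms
= 100 * 1e6 * 163 / 1000 bits
= 16300000 bits
= 2037500 bytes
= 1989.7461 KB
BDP = 16300000 bits (2037500 bytes)


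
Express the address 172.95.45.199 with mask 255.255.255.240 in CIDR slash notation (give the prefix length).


Binary: 11111111.11111111.11111111.11110000
Count leading 1s
Prefix: /28


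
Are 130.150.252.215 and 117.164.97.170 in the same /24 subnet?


Mask: 255.255.255.0
130.150.252.215 AND mask = 130.150.252.0
117.164.97.170 AND mask = 117.164.97.0
No, different subnets (130.150.252.0 vs 117.164.97.0)


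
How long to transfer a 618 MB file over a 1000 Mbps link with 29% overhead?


Effective throughput = 1000 * (1 - 29/100) = 710 Mbps
File size in Mb = 618 * 8 = 4944 Mb
Time = 4944 / 710
Time = 6.9634 seconds


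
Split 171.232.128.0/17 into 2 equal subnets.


New prefix = 17 + 1 = 18
Each subnet has 16384 addresses
  171.232.128.0/18
  171.232.192.0/18
Subnets: 171.232.128.0/18, 171.232.192.0/18


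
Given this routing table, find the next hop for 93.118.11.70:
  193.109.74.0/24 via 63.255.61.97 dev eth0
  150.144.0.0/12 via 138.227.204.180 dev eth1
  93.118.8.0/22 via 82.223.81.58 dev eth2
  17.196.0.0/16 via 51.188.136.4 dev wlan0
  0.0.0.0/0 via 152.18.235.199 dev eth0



Longest prefix match for 93.118.11.70:
  /24 193.109.74.0: no
  /12 150.144.0.0: no
  /22 93.118.8.0: MATCH
  /16 17.196.0.0: no
  /0 0.0.0.0: MATCH
Selected: next-hop 82.223.81.58 via eth2 (matched /22)


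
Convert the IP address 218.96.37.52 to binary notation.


218 = 11011010
96 = 01100000
37 = 00100101
52 = 00110100
Binary: 11011010.01100000.00100101.00110100


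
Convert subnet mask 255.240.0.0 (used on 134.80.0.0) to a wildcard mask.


Subnet mask: 255.240.0.0
Wildcard = 255.255.255.255 - subnet mask
255 - 255 = 0
255 - 240 = 15
255 - 0 = 255
255 - 0 = 255
Wildcard: 0.15.255.255


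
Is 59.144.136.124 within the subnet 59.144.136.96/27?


Subnet network: 59.144.136.96
Test IP AND mask: 59.144.136.96
Yes, 59.144.136.124 is in 59.144.136.96/27


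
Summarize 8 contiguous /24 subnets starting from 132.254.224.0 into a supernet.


Original prefix: /24
Number of subnets: 8 = 2^3
New prefix = 24 - 3 = 21
Supernet: 132.254.224.0/21


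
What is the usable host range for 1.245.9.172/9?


Network: 1.128.0.0
Broadcast: 1.255.255.255
First usable = network + 1
Last usable = broadcast - 1
Range: 1.128.0.1 to 1.255.255.254


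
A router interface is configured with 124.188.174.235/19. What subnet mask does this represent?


/19 means 19 network bits, 13 host bits
Binary: 11111111111111111110000000000000
Mask: 255.255.224.0


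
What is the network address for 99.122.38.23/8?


IP:   01100011.01111010.00100110.00010111
Mask: 11111111.00000000.00000000.00000000
AND operation:
Net:  01100011.00000000.00000000.00000000
Network: 99.0.0.0/8


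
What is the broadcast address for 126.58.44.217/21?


Network: 126.58.40.0/21
Host bits = 11
Set all host bits to 1:
Broadcast: 126.58.47.255


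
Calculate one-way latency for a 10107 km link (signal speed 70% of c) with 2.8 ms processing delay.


Speed = 0.7 * 3e5 km/s = 210000 km/s
Propagation delay = 10107 / 210000 = 0.0481 s = 48.1286 ms
Processing delay = 2.8 ms
Total one-way latency = 50.9286 ms


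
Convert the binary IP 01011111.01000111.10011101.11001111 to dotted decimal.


01011111 = 95
01000111 = 71
10011101 = 157
11001111 = 207
IP: 95.71.157.207


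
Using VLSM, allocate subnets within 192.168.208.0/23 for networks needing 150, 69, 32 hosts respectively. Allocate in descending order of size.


150 hosts -> /24 (254 usable): 192.168.208.0/24
69 hosts -> /25 (126 usable): 192.168.209.0/25
32 hosts -> /26 (62 usable): 192.168.209.128/26
Allocation: 192.168.208.0/24 (150 hosts, 254 usable); 192.168.209.0/25 (69 hosts, 126 usable); 192.168.209.128/26 (32 hosts, 62 usable)


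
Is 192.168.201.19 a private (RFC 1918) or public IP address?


RFC 1918 private ranges:
  10.0.0.0/8 (10.0.0.0 - 10.255.255.255)
  172.16.0.0/12 (172.16.0.0 - 172.31.255.255)
  192.168.0.0/16 (192.168.0.0 - 192.168.255.255)
Private (in 192.168.0.0/16)


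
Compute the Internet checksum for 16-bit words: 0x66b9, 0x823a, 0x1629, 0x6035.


Sum all words (with carry folding):
+ 0x66b9 = 0x66b9
+ 0x823a = 0xe8f3
+ 0x1629 = 0xff1c
+ 0x6035 = 0x5f52
One's complement: ~0x5f52
Checksum = 0xa0ad


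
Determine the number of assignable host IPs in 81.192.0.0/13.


Host bits = 32 - 13 = 19
Total addresses = 2^19 = 524288
Usable = total - 2 (network and broadcast)
Usable hosts: 524286


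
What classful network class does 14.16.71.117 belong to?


First octet: 14
Binary: 00001110
0xxxxxxx -> Class A (1-126)
Class A, default mask 255.0.0.0 (/8)


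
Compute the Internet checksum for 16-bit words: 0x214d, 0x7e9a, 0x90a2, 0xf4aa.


Sum all words (with carry folding):
+ 0x214d = 0x214d
+ 0x7e9a = 0x9fe7
+ 0x90a2 = 0x308a
+ 0xf4aa = 0x2535
One's complement: ~0x2535
Checksum = 0xdaca


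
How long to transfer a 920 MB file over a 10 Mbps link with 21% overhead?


Effective throughput = 10 * (1 - 21/100) = 7.9 Mbps
File size in Mb = 920 * 8 = 7360 Mb
Time = 7360 / 7.9
Time = 931.6456 seconds


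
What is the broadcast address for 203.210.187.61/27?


Network: 203.210.187.32/27
Host bits = 5
Set all host bits to 1:
Broadcast: 203.210.187.63


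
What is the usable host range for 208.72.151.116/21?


Network: 208.72.144.0
Broadcast: 208.72.151.255
First usable = network + 1
Last usable = broadcast - 1
Range: 208.72.144.1 to 208.72.151.254


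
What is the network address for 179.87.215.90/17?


IP:   10110011.01010111.11010111.01011010
Mask: 11111111.11111111.10000000.00000000
AND operation:
Net:  10110011.01010111.10000000.00000000
Network: 179.87.128.0/17


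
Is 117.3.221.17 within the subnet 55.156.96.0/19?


Subnet network: 55.156.96.0
Test IP AND mask: 117.3.192.0
No, 117.3.221.17 is not in 55.156.96.0/19


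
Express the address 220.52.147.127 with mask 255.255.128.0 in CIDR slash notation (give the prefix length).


Binary: 11111111.11111111.10000000.00000000
Count leading 1s
Prefix: /17


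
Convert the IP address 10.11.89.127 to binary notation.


10 = 00001010
11 = 00001011
89 = 01011001
127 = 01111111
Binary: 00001010.00001011.01011001.01111111


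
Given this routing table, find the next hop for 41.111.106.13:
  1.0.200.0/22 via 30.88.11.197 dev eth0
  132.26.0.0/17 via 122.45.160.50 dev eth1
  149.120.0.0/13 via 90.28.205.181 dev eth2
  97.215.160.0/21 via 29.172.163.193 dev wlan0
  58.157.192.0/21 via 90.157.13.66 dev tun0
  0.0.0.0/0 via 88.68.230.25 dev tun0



Longest prefix match for 41.111.106.13:
  /22 1.0.200.0: no
  /17 132.26.0.0: no
  /13 149.120.0.0: no
  /21 97.215.160.0: no
  /21 58.157.192.0: no
  /0 0.0.0.0: MATCH
Selected: next-hop 88.68.230.25 via tun0 (matched /0)


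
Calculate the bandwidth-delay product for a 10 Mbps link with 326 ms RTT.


BDP = bandwidth * RTT
= 10 Mbps * 326 ms
= 10 * 1e6 * 326 / 1000 bits
= 3260000 bits
= 407500 bytes
= 397.9492 KB
BDP = 3260000 bits (407500 bytes)


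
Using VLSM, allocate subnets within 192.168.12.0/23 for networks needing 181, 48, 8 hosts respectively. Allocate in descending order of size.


181 hosts -> /24 (254 usable): 192.168.12.0/24
48 hosts -> /26 (62 usable): 192.168.13.0/26
8 hosts -> /28 (14 usable): 192.168.13.64/28
Allocation: 192.168.12.0/24 (181 hosts, 254 usable); 192.168.13.0/26 (48 hosts, 62 usable); 192.168.13.64/28 (8 hosts, 14 usable)


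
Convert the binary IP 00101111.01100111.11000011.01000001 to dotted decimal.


00101111 = 47
01100111 = 103
11000011 = 195
01000001 = 65
IP: 47.103.195.65


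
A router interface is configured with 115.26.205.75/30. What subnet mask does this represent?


/30 means 30 network bits, 2 host bits
Binary: 11111111111111111111111111111100
Mask: 255.255.255.252


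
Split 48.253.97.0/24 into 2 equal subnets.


New prefix = 24 + 1 = 25
Each subnet has 128 addresses
  48.253.97.0/25
  48.253.97.128/25
Subnets: 48.253.97.0/25, 48.253.97.128/25


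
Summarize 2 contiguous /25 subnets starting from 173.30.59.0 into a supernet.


Original prefix: /25
Number of subnets: 2 = 2^1
New prefix = 25 - 1 = 24
Supernet: 173.30.59.0/24


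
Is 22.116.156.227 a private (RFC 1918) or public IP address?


RFC 1918 private ranges:
  10.0.0.0/8 (10.0.0.0 - 10.255.255.255)
  172.16.0.0/12 (172.16.0.0 - 172.31.255.255)
  192.168.0.0/16 (192.168.0.0 - 192.168.255.255)
Public (not in any RFC 1918 range)


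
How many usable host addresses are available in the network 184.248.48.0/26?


Host bits = 32 - 26 = 6
Total addresses = 2^6 = 64
Usable = total - 2 (network and broadcast)
Usable hosts: 62


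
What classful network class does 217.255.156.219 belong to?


First octet: 217
Binary: 11011001
110xxxxx -> Class C (192-223)
Class C, default mask 255.255.255.0 (/24)


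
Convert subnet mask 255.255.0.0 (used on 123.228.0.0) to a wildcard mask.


Subnet mask: 255.255.0.0
Wildcard = 255.255.255.255 - subnet mask
255 - 255 = 0
255 - 255 = 0
255 - 0 = 255
255 - 0 = 255
Wildcard: 0.0.255.255


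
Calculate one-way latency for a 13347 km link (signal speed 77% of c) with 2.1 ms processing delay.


Speed = 0.77 * 3e5 km/s = 231000 km/s
Propagation delay = 13347 / 231000 = 0.0578 s = 57.7792 ms
Processing delay = 2.1 ms
Total one-way latency = 59.8792 ms


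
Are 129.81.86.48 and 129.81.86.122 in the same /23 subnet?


Mask: 255.255.254.0
129.81.86.48 AND mask = 129.81.86.0
129.81.86.122 AND mask = 129.81.86.0
Yes, same subnet (129.81.86.0)


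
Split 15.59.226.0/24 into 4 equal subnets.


New prefix = 24 + 2 = 26
Each subnet has 64 addresses
  15.59.226.0/26
  15.59.226.64/26
  15.59.226.128/26
  15.59.226.192/26
Subnets: 15.59.226.0/26, 15.59.226.64/26, 15.59.226.128/26, 15.59.226.192/26


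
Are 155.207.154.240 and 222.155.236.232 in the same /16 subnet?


Mask: 255.255.0.0
155.207.154.240 AND mask = 155.207.0.0
222.155.236.232 AND mask = 222.155.0.0
No, different subnets (155.207.0.0 vs 222.155.0.0)


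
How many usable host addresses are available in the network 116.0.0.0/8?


Host bits = 32 - 8 = 24
Total addresses = 2^24 = 16777216
Usable = total - 2 (network and broadcast)
Usable hosts: 16777214


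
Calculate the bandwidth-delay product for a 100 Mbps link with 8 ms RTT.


BDP = bandwidth * RTT
= 100 Mbps * 8 ms
= 100 * 1e6 * 8 / 1000 bits
= 800000 bits
= 100000 bytes
= 97.6562 KB
BDP = 800000 bits (100000 bytes)


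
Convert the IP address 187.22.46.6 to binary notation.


187 = 10111011
22 = 00010110
46 = 00101110
6 = 00000110
Binary: 10111011.00010110.00101110.00000110


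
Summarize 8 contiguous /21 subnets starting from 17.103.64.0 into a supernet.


Original prefix: /21
Number of subnets: 8 = 2^3
New prefix = 21 - 3 = 18
Supernet: 17.103.64.0/18


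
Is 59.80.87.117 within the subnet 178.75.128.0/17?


Subnet network: 178.75.128.0
Test IP AND mask: 59.80.0.0
No, 59.80.87.117 is not in 178.75.128.0/17


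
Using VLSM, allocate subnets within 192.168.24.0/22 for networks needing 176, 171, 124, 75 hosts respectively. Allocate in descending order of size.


176 hosts -> /24 (254 usable): 192.168.24.0/24
171 hosts -> /24 (254 usable): 192.168.25.0/24
124 hosts -> /25 (126 usable): 192.168.26.0/25
75 hosts -> /25 (126 usable): 192.168.26.128/25
Allocation: 192.168.24.0/24 (176 hosts, 254 usable); 192.168.25.0/24 (171 hosts, 254 usable); 192.168.26.0/25 (124 hosts, 126 usable); 192.168.26.128/25 (75 hosts, 126 usable)


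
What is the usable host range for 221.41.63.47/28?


Network: 221.41.63.32
Broadcast: 221.41.63.47
First usable = network + 1
Last usable = broadcast - 1
Range: 221.41.63.33 to 221.41.63.46


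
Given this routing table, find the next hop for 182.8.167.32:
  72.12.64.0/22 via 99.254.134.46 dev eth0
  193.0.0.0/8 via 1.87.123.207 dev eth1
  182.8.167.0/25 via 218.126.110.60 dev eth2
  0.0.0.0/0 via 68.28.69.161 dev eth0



Longest prefix match for 182.8.167.32:
  /22 72.12.64.0: no
  /8 193.0.0.0: no
  /25 182.8.167.0: MATCH
  /0 0.0.0.0: MATCH
Selected: next-hop 218.126.110.60 via eth2 (matched /25)


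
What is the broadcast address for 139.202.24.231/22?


Network: 139.202.24.0/22
Host bits = 10
Set all host bits to 1:
Broadcast: 139.202.27.255


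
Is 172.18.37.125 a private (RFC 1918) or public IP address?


RFC 1918 private ranges:
  10.0.0.0/8 (10.0.0.0 - 10.255.255.255)
  172.16.0.0/12 (172.16.0.0 - 172.31.255.255)
  192.168.0.0/16 (192.168.0.0 - 192.168.255.255)
Private (in 172.16.0.0/12)


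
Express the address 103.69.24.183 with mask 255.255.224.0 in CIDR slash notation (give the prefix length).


Binary: 11111111.11111111.11100000.00000000
Count leading 1s
Prefix: /19


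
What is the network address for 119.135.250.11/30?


IP:   01110111.10000111.11111010.00001011
Mask: 11111111.11111111.11111111.11111100
AND operation:
Net:  01110111.10000111.11111010.00001000
Network: 119.135.250.8/30


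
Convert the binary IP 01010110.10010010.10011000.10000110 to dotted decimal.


01010110 = 86
10010010 = 146
10011000 = 152
10000110 = 134
IP: 86.146.152.134


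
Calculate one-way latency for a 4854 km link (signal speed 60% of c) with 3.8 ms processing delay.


Speed = 0.6 * 3e5 km/s = 180000 km/s
Propagation delay = 4854 / 180000 = 0.027 s = 26.9667 ms
Processing delay = 3.8 ms
Total one-way latency = 30.7667 ms


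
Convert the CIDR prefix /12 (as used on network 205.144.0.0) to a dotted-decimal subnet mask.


/12 means 12 network bits, 20 host bits
Binary: 11111111111100000000000000000000
Mask: 255.240.0.0


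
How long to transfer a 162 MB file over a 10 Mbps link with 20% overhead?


Effective throughput = 10 * (1 - 20/100) = 8 Mbps
File size in Mb = 162 * 8 = 1296 Mb
Time = 1296 / 8
Time = 162 seconds


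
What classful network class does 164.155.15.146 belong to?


First octet: 164
Binary: 10100100
10xxxxxx -> Class B (128-191)
Class B, default mask 255.255.0.0 (/16)


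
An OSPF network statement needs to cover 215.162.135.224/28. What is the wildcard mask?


Subnet mask: 255.255.255.240
Wildcard = 255.255.255.255 - subnet mask
255 - 255 = 0
255 - 255 = 0
255 - 255 = 0
255 - 240 = 15
Wildcard: 0.0.0.15


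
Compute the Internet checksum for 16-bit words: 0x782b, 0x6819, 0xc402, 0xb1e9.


Sum all words (with carry folding):
+ 0x782b = 0x782b
+ 0x6819 = 0xe044
+ 0xc402 = 0xa447
+ 0xb1e9 = 0x5631
One's complement: ~0x5631
Checksum = 0xa9ce


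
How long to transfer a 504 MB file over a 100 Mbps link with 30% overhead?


Effective throughput = 100 * (1 - 30/100) = 70 Mbps
File size in Mb = 504 * 8 = 4032 Mb
Time = 4032 / 70
Time = 57.6 seconds


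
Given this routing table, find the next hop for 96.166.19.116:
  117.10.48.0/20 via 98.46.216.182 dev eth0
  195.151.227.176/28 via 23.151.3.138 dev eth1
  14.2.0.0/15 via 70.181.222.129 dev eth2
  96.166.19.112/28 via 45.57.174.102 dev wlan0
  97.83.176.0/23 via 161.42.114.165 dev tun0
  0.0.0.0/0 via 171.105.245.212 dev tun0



Longest prefix match for 96.166.19.116:
  /20 117.10.48.0: no
  /28 195.151.227.176: no
  /15 14.2.0.0: no
  /28 96.166.19.112: MATCH
  /23 97.83.176.0: no
  /0 0.0.0.0: MATCH
Selected: next-hop 45.57.174.102 via wlan0 (matched /28)


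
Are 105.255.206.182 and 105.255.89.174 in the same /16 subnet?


Mask: 255.255.0.0
105.255.206.182 AND mask = 105.255.0.0
105.255.89.174 AND mask = 105.255.0.0
Yes, same subnet (105.255.0.0)


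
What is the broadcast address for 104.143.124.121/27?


Network: 104.143.124.96/27
Host bits = 5
Set all host bits to 1:
Broadcast: 104.143.124.127


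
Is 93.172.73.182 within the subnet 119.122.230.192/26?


Subnet network: 119.122.230.192
Test IP AND mask: 93.172.73.128
No, 93.172.73.182 is not in 119.122.230.192/26


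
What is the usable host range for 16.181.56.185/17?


Network: 16.181.0.0
Broadcast: 16.181.127.255
First usable = network + 1
Last usable = broadcast - 1
Range: 16.181.0.1 to 16.181.127.254


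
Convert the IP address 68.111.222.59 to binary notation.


68 = 01000100
111 = 01101111
222 = 11011110
59 = 00111011
Binary: 01000100.01101111.11011110.00111011


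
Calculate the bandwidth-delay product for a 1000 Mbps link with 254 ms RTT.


BDP = bandwidth * RTT
= 1000 Mbps * 254 ms
= 1000 * 1e6 * 254 / 1000 bits
= 254000000 bits
= 31750000 bytes
= 31005.8594 KB
BDP = 254000000 bits (31750000 bytes)


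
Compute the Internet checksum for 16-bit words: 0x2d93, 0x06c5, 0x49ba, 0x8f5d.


Sum all words (with carry folding):
+ 0x2d93 = 0x2d93
+ 0x06c5 = 0x3458
+ 0x49ba = 0x7e12
+ 0x8f5d = 0x0d70
One's complement: ~0x0d70
Checksum = 0xf28f


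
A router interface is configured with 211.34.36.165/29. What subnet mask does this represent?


/29 means 29 network bits, 3 host bits
Binary: 11111111111111111111111111111000
Mask: 255.255.255.248


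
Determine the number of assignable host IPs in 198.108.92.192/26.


Host bits = 32 - 26 = 6
Total addresses = 2^6 = 64
Usable = total - 2 (network and broadcast)
Usable hosts: 62


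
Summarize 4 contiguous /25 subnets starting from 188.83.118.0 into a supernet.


Original prefix: /25
Number of subnets: 4 = 2^2
New prefix = 25 - 2 = 23
Supernet: 188.83.118.0/23


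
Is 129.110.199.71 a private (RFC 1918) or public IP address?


RFC 1918 private ranges:
  10.0.0.0/8 (10.0.0.0 - 10.255.255.255)
  172.16.0.0/12 (172.16.0.0 - 172.31.255.255)
  192.168.0.0/16 (192.168.0.0 - 192.168.255.255)
Public (not in any RFC 1918 range)


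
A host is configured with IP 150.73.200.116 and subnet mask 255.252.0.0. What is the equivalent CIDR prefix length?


Binary: 11111111.11111100.00000000.00000000
Count leading 1s
Prefix: /14


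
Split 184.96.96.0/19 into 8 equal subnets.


New prefix = 19 + 3 = 22
Each subnet has 1024 addresses
  184.96.96.0/22
  184.96.100.0/22
  184.96.104.0/22
  184.96.108.0/22
  184.96.112.0/22
  184.96.116.0/22
  184.96.120.0/22
  184.96.124.0/22
Subnets: 184.96.96.0/22, 184.96.100.0/22, 184.96.104.0/22, 184.96.108.0/22, 184.96.112.0/22, 184.96.116.0/22, 184.96.120.0/22, 184.96.124.0/22


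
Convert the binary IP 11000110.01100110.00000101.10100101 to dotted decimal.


11000110 = 198
01100110 = 102
00000101 = 5
10100101 = 165
IP: 198.102.5.165


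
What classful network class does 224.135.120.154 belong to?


First octet: 224
Binary: 11100000
1110xxxx -> Class D (224-239)
Class D (multicast), default mask N/A


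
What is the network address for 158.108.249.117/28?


IP:   10011110.01101100.11111001.01110101
Mask: 11111111.11111111.11111111.11110000
AND operation:
Net:  10011110.01101100.11111001.01110000
Network: 158.108.249.112/28


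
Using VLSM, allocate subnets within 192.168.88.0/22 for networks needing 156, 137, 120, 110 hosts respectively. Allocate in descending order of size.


156 hosts -> /24 (254 usable): 192.168.88.0/24
137 hosts -> /24 (254 usable): 192.168.89.0/24
120 hosts -> /25 (126 usable): 192.168.90.0/25
110 hosts -> /25 (126 usable): 192.168.90.128/25
Allocation: 192.168.88.0/24 (156 hosts, 254 usable); 192.168.89.0/24 (137 hosts, 254 usable); 192.168.90.0/25 (120 hosts, 126 usable); 192.168.90.128/25 (110 hosts, 126 usable)


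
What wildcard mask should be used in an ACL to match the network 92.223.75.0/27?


Subnet mask: 255.255.255.224
Wildcard = 255.255.255.255 - subnet mask
255 - 255 = 0
255 - 255 = 0
255 - 255 = 0
255 - 224 = 31
Wildcard: 0.0.0.31


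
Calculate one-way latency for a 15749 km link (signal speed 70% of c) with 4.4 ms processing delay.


Speed = 0.7 * 3e5 km/s = 210000 km/s
Propagation delay = 15749 / 210000 = 0.075 s = 74.9952 ms
Processing delay = 4.4 ms
Total one-way latency = 79.3952 ms


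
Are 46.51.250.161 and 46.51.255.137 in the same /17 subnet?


Mask: 255.255.128.0
46.51.250.161 AND mask = 46.51.128.0
46.51.255.137 AND mask = 46.51.128.0
Yes, same subnet (46.51.128.0)


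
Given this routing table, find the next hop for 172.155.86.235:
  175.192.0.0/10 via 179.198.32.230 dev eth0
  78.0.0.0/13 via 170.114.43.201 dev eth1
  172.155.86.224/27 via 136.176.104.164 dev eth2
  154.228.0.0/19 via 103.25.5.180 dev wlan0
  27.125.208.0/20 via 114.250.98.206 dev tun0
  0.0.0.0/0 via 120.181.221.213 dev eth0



Longest prefix match for 172.155.86.235:
  /10 175.192.0.0: no
  /13 78.0.0.0: no
  /27 172.155.86.224: MATCH
  /19 154.228.0.0: no
  /20 27.125.208.0: no
  /0 0.0.0.0: MATCH
Selected: next-hop 136.176.104.164 via eth2 (matched /27)


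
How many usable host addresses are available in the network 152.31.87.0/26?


Host bits = 32 - 26 = 6
Total addresses = 2^6 = 64
Usable = total - 2 (network and broadcast)
Usable hosts: 62


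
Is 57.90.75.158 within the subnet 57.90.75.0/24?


Subnet network: 57.90.75.0
Test IP AND mask: 57.90.75.0
Yes, 57.90.75.158 is in 57.90.75.0/24


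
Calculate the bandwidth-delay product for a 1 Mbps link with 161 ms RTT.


BDP = bandwidth * RTT
= 1 Mbps * 161 ms
= 1 * 1e6 * 161 / 1000 bits
= 161000 bits
= 20125 bytes
= 19.6533 KB
BDP = 161000 bits (20125 bytes)


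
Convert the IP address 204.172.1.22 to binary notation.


204 = 11001100
172 = 10101100
1 = 00000001
22 = 00010110
Binary: 11001100.10101100.00000001.00010110


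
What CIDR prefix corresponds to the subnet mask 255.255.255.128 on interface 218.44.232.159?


Binary: 11111111.11111111.11111111.10000000
Count leading 1s
Prefix: /25


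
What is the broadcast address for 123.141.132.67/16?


Network: 123.141.0.0/16
Host bits = 16
Set all host bits to 1:
Broadcast: 123.141.255.255


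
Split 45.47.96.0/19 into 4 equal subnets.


New prefix = 19 + 2 = 21
Each subnet has 2048 addresses
  45.47.96.0/21
  45.47.104.0/21
  45.47.112.0/21
  45.47.120.0/21
Subnets: 45.47.96.0/21, 45.47.104.0/21, 45.47.112.0/21, 45.47.120.0/21


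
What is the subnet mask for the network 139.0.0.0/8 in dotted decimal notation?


/8 means 8 network bits, 24 host bits
Binary: 11111111000000000000000000000000
Mask: 255.0.0.0


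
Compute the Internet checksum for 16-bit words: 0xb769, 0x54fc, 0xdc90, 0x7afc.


Sum all words (with carry folding):
+ 0xb769 = 0xb769
+ 0x54fc = 0x0c66
+ 0xdc90 = 0xe8f6
+ 0x7afc = 0x63f3
One's complement: ~0x63f3
Checksum = 0x9c0c


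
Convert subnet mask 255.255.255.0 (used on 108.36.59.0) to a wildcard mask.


Subnet mask: 255.255.255.0
Wildcard = 255.255.255.255 - subnet mask
255 - 255 = 0
255 - 255 = 0
255 - 255 = 0
255 - 0 = 255
Wildcard: 0.0.0.255


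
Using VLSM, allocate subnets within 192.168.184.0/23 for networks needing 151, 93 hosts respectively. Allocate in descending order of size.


151 hosts -> /24 (254 usable): 192.168.184.0/24
93 hosts -> /25 (126 usable): 192.168.185.0/25
Allocation: 192.168.184.0/24 (151 hosts, 254 usable); 192.168.185.0/25 (93 hosts, 126 usable)


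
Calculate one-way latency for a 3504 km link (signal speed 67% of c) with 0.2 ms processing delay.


Speed = 0.67 * 3e5 km/s = 201000 km/s
Propagation delay = 3504 / 201000 = 0.0174 s = 17.4328 ms
Processing delay = 0.2 ms
Total one-way latency = 17.6328 ms


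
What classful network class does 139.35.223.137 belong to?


First octet: 139
Binary: 10001011
10xxxxxx -> Class B (128-191)
Class B, default mask 255.255.0.0 (/16)


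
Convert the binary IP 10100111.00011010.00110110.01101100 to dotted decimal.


10100111 = 167
00011010 = 26
00110110 = 54
01101100 = 108
IP: 167.26.54.108


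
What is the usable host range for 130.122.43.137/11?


Network: 130.96.0.0
Broadcast: 130.127.255.255
First usable = network + 1
Last usable = broadcast - 1
Range: 130.96.0.1 to 130.127.255.254


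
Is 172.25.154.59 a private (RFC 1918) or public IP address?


RFC 1918 private ranges:
  10.0.0.0/8 (10.0.0.0 - 10.255.255.255)
  172.16.0.0/12 (172.16.0.0 - 172.31.255.255)
  192.168.0.0/16 (192.168.0.0 - 192.168.255.255)
Private (in 172.16.0.0/12)


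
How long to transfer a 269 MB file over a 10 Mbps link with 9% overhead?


Effective throughput = 10 * (1 - 9/100) = 9.1 Mbps
File size in Mb = 269 * 8 = 2152 Mb
Time = 2152 / 9.1
Time = 236.4835 seconds


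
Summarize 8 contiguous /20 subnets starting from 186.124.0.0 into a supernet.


Original prefix: /20
Number of subnets: 8 = 2^3
New prefix = 20 - 3 = 17
Supernet: 186.124.0.0/17


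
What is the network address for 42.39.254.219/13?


IP:   00101010.00100111.11111110.11011011
Mask: 11111111.11111000.00000000.00000000
AND operation:
Net:  00101010.00100000.00000000.00000000
Network: 42.32.0.0/13


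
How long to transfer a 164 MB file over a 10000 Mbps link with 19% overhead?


Effective throughput = 10000 * (1 - 19/100) = 8100.0 Mbps
File size in Mb = 164 * 8 = 1312 Mb
Time = 1312 / 8100.0
Time = 0.162 seconds


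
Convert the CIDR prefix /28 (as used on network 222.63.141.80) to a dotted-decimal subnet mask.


/28 means 28 network bits, 4 host bits
Binary: 11111111111111111111111111110000
Mask: 255.255.255.240


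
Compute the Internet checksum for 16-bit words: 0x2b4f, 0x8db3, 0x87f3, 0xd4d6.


Sum all words (with carry folding):
+ 0x2b4f = 0x2b4f
+ 0x8db3 = 0xb902
+ 0x87f3 = 0x40f6
+ 0xd4d6 = 0x15cd
One's complement: ~0x15cd
Checksum = 0xea32


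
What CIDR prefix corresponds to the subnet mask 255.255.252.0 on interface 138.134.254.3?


Binary: 11111111.11111111.11111100.00000000
Count leading 1s
Prefix: /22


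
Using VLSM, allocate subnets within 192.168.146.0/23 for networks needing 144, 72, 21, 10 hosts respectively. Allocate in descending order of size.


144 hosts -> /24 (254 usable): 192.168.146.0/24
72 hosts -> /25 (126 usable): 192.168.147.0/25
21 hosts -> /27 (30 usable): 192.168.147.128/27
10 hosts -> /28 (14 usable): 192.168.147.160/28
Allocation: 192.168.146.0/24 (144 hosts, 254 usable); 192.168.147.0/25 (72 hosts, 126 usable); 192.168.147.128/27 (21 hosts, 30 usable); 192.168.147.160/28 (10 hosts, 14 usable)


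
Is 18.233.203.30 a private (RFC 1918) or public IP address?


RFC 1918 private ranges:
  10.0.0.0/8 (10.0.0.0 - 10.255.255.255)
  172.16.0.0/12 (172.16.0.0 - 172.31.255.255)
  192.168.0.0/16 (192.168.0.0 - 192.168.255.255)
Public (not in any RFC 1918 range)


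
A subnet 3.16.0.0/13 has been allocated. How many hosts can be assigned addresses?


Host bits = 32 - 13 = 19
Total addresses = 2^19 = 524288
Usable = total - 2 (network and broadcast)
Usable hosts: 524286


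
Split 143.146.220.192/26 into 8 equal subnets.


New prefix = 26 + 3 = 29
Each subnet has 8 addresses
  143.146.220.192/29
  143.146.220.200/29
  143.146.220.208/29
  143.146.220.216/29
  143.146.220.224/29
  143.146.220.232/29
  143.146.220.240/29
  143.146.220.248/29
Subnets: 143.146.220.192/29, 143.146.220.200/29, 143.146.220.208/29, 143.146.220.216/29, 143.146.220.224/29, 143.146.220.232/29, 143.146.220.240/29, 143.146.220.248/29


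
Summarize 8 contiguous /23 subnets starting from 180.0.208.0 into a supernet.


Original prefix: /23
Number of subnets: 8 = 2^3
New prefix = 23 - 3 = 20
Supernet: 180.0.208.0/20


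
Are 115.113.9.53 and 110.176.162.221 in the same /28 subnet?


Mask: 255.255.255.240
115.113.9.53 AND mask = 115.113.9.48
110.176.162.221 AND mask = 110.176.162.208
No, different subnets (115.113.9.48 vs 110.176.162.208)


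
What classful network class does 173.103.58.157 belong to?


First octet: 173
Binary: 10101101
10xxxxxx -> Class B (128-191)
Class B, default mask 255.255.0.0 (/16)


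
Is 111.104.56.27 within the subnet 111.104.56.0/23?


Subnet network: 111.104.56.0
Test IP AND mask: 111.104.56.0
Yes, 111.104.56.27 is in 111.104.56.0/23


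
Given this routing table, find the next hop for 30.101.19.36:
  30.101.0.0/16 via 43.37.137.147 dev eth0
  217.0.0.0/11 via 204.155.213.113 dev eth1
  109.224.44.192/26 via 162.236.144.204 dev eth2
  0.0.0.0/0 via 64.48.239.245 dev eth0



Longest prefix match for 30.101.19.36:
  /16 30.101.0.0: MATCH
  /11 217.0.0.0: no
  /26 109.224.44.192: no
  /0 0.0.0.0: MATCH
Selected: next-hop 43.37.137.147 via eth0 (matched /16)


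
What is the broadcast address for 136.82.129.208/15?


Network: 136.82.0.0/15
Host bits = 17
Set all host bits to 1:
Broadcast: 136.83.255.255


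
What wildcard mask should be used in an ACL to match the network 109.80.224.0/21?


Subnet mask: 255.255.248.0
Wildcard = 255.255.255.255 - subnet mask
255 - 255 = 0
255 - 255 = 0
255 - 248 = 7
255 - 0 = 255
Wildcard: 0.0.7.255


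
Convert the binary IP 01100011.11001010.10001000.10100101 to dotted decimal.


01100011 = 99
11001010 = 202
10001000 = 136
10100101 = 165
IP: 99.202.136.165


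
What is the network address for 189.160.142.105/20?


IP:   10111101.10100000.10001110.01101001
Mask: 11111111.11111111.11110000.00000000
AND operation:
Net:  10111101.10100000.10000000.00000000
Network: 189.160.128.0/20


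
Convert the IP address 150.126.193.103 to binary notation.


150 = 10010110
126 = 01111110
193 = 11000001
103 = 01100111
Binary: 10010110.01111110.11000001.01100111


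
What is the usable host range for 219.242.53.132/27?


Network: 219.242.53.128
Broadcast: 219.242.53.159
First usable = network + 1
Last usable = broadcast - 1
Range: 219.242.53.129 to 219.242.53.158


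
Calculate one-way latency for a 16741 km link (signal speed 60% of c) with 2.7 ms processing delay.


Speed = 0.6 * 3e5 km/s = 180000 km/s
Propagation delay = 16741 / 180000 = 0.093 s = 93.0056 ms
Processing delay = 2.7 ms
Total one-way latency = 95.7056 ms


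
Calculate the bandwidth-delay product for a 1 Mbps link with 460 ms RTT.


BDP = bandwidth * RTT
= 1 Mbps * 460 ms
= 1 * 1e6 * 460 / 1000 bits
= 460000 bits
= 57500 bytes
= 56.1523 KB
BDP = 460000 bits (57500 bytes)


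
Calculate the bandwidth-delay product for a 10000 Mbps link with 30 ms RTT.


BDP = bandwidth * RTT
= 10000 Mbps * 30 ms
= 10000 * 1e6 * 30 / 1000 bits
= 300000000 bits
= 37500000 bytes
= 36621.0938 KB
BDP = 300000000 bits (37500000 bytes)


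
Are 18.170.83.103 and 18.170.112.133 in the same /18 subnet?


Mask: 255.255.192.0
18.170.83.103 AND mask = 18.170.64.0
18.170.112.133 AND mask = 18.170.64.0
Yes, same subnet (18.170.64.0)


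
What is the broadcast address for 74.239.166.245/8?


Network: 74.0.0.0/8
Host bits = 24
Set all host bits to 1:
Broadcast: 74.255.255.255


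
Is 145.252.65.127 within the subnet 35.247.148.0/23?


Subnet network: 35.247.148.0
Test IP AND mask: 145.252.64.0
No, 145.252.65.127 is not in 35.247.148.0/23


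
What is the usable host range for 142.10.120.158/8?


Network: 142.0.0.0
Broadcast: 142.255.255.255
First usable = network + 1
Last usable = broadcast - 1
Range: 142.0.0.1 to 142.255.255.254


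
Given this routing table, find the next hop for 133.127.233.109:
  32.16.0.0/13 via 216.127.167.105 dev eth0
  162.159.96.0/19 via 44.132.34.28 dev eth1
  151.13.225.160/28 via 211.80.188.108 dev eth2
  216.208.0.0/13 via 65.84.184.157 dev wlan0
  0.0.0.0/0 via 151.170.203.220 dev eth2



Longest prefix match for 133.127.233.109:
  /13 32.16.0.0: no
  /19 162.159.96.0: no
  /28 151.13.225.160: no
  /13 216.208.0.0: no
  /0 0.0.0.0: MATCH
Selected: next-hop 151.170.203.220 via eth2 (matched /0)


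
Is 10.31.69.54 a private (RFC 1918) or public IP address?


RFC 1918 private ranges:
  10.0.0.0/8 (10.0.0.0 - 10.255.255.255)
  172.16.0.0/12 (172.16.0.0 - 172.31.255.255)
  192.168.0.0/16 (192.168.0.0 - 192.168.255.255)
Private (in 10.0.0.0/8)


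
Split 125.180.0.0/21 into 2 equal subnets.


New prefix = 21 + 1 = 22
Each subnet has 1024 addresses
  125.180.0.0/22
  125.180.4.0/22
Subnets: 125.180.0.0/22, 125.180.4.0/22


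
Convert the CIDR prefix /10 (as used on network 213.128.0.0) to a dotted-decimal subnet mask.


/10 means 10 network bits, 22 host bits
Binary: 11111111110000000000000000000000
Mask: 255.192.0.0


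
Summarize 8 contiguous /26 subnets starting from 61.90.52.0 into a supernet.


Original prefix: /26
Number of subnets: 8 = 2^3
New prefix = 26 - 3 = 23
Supernet: 61.90.52.0/23


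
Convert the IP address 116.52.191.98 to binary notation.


116 = 01110100
52 = 00110100
191 = 10111111
98 = 01100010
Binary: 01110100.00110100.10111111.01100010


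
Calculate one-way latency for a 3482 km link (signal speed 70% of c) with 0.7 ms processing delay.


Speed = 0.7 * 3e5 km/s = 210000 km/s
Propagation delay = 3482 / 210000 = 0.0166 s = 16.581 ms
Processing delay = 0.7 ms
Total one-way latency = 17.281 ms


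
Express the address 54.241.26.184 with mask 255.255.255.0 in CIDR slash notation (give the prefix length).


Binary: 11111111.11111111.11111111.00000000
Count leading 1s
Prefix: /24


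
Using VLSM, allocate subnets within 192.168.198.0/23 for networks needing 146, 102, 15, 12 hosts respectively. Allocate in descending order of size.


146 hosts -> /24 (254 usable): 192.168.198.0/24
102 hosts -> /25 (126 usable): 192.168.199.0/25
15 hosts -> /27 (30 usable): 192.168.199.128/27
12 hosts -> /28 (14 usable): 192.168.199.160/28
Allocation: 192.168.198.0/24 (146 hosts, 254 usable); 192.168.199.0/25 (102 hosts, 126 usable); 192.168.199.128/27 (15 hosts, 30 usable); 192.168.199.160/28 (12 hosts, 14 usable)


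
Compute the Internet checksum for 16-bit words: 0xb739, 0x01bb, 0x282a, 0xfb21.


Sum all words (with carry folding):
+ 0xb739 = 0xb739
+ 0x01bb = 0xb8f4
+ 0x282a = 0xe11e
+ 0xfb21 = 0xdc40
One's complement: ~0xdc40
Checksum = 0x23bf


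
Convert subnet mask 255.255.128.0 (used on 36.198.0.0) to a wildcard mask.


Subnet mask: 255.255.128.0
Wildcard = 255.255.255.255 - subnet mask
255 - 255 = 0
255 - 255 = 0
255 - 128 = 127
255 - 0 = 255
Wildcard: 0.0.127.255


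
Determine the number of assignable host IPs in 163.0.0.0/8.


Host bits = 32 - 8 = 24
Total addresses = 2^24 = 16777216
Usable = total - 2 (network and broadcast)
Usable hosts: 16777214


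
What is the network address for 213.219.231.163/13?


IP:   11010101.11011011.11100111.10100011
Mask: 11111111.11111000.00000000.00000000
AND operation:
Net:  11010101.11011000.00000000.00000000
Network: 213.216.0.0/13


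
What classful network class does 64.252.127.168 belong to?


First octet: 64
Binary: 01000000
0xxxxxxx -> Class A (1-126)
Class A, default mask 255.0.0.0 (/8)


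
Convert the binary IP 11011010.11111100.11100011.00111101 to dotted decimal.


11011010 = 218
11111100 = 252
11100011 = 227
00111101 = 61
IP: 218.252.227.61


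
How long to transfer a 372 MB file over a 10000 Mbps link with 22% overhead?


Effective throughput = 10000 * (1 - 22/100) = 7800 Mbps
File size in Mb = 372 * 8 = 2976 Mb
Time = 2976 / 7800
Time = 0.3815 seconds


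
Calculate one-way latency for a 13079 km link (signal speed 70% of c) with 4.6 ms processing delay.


Speed = 0.7 * 3e5 km/s = 210000 km/s
Propagation delay = 13079 / 210000 = 0.0623 s = 62.281 ms
Processing delay = 4.6 ms
Total one-way latency = 66.881 ms


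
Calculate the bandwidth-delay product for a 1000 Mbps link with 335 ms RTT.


BDP = bandwidth * RTT
= 1000 Mbps * 335 ms
= 1000 * 1e6 * 335 / 1000 bits
= 335000000 bits
= 41875000 bytes
= 40893.5547 KB
BDP = 335000000 bits (41875000 bytes)


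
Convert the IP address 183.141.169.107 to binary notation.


183 = 10110111
141 = 10001101
169 = 10101001
107 = 01101011
Binary: 10110111.10001101.10101001.01101011


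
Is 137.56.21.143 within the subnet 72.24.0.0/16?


Subnet network: 72.24.0.0
Test IP AND mask: 137.56.0.0
No, 137.56.21.143 is not in 72.24.0.0/16


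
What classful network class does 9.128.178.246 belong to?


First octet: 9
Binary: 00001001
0xxxxxxx -> Class A (1-126)
Class A, default mask 255.0.0.0 (/8)


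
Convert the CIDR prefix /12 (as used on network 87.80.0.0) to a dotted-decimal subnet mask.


/12 means 12 network bits, 20 host bits
Binary: 11111111111100000000000000000000
Mask: 255.240.0.0


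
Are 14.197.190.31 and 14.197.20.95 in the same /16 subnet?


Mask: 255.255.0.0
14.197.190.31 AND mask = 14.197.0.0
14.197.20.95 AND mask = 14.197.0.0
Yes, same subnet (14.197.0.0)


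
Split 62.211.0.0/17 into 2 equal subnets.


New prefix = 17 + 1 = 18
Each subnet has 16384 addresses
  62.211.0.0/18
  62.211.64.0/18
Subnets: 62.211.0.0/18, 62.211.64.0/18


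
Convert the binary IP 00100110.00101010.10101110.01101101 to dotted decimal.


00100110 = 38
00101010 = 42
10101110 = 174
01101101 = 109
IP: 38.42.174.109


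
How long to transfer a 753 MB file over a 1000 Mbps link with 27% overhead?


Effective throughput = 1000 * (1 - 27/100) = 730 Mbps
File size in Mb = 753 * 8 = 6024 Mb
Time = 6024 / 730
Time = 8.2521 seconds


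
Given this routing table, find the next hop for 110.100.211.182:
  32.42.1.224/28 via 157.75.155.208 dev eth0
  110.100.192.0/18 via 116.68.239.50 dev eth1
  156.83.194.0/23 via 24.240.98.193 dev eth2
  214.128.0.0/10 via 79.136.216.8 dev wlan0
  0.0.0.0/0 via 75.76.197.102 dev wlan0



Longest prefix match for 110.100.211.182:
  /28 32.42.1.224: no
  /18 110.100.192.0: MATCH
  /23 156.83.194.0: no
  /10 214.128.0.0: no
  /0 0.0.0.0: MATCH
Selected: next-hop 116.68.239.50 via eth1 (matched /18)
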